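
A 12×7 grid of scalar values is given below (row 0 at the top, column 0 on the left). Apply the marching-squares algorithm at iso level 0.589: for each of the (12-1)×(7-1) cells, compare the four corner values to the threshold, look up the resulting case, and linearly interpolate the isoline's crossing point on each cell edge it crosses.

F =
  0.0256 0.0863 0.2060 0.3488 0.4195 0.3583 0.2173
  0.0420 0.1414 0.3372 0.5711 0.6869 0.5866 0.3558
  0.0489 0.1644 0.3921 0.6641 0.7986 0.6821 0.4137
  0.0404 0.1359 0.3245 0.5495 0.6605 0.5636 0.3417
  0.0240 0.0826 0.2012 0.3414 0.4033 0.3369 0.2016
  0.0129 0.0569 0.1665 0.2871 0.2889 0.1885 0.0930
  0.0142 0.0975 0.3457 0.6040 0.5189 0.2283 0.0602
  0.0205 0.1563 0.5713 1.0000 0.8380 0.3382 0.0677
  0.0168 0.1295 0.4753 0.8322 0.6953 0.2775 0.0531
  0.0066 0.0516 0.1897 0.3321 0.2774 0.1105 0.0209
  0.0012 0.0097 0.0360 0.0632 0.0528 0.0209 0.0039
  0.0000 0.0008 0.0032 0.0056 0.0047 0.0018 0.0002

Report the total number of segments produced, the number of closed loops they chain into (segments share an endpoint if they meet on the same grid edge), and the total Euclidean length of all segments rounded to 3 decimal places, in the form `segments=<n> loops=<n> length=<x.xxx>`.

segments=22 loops=2 length=15.700

cell (0,3): code 0100 → (0.634,4.000)–(1.000,3.155)
cell (0,4): code 1000 → (1.000,4.976)–(0.634,4.000)
cell (1,2): code 0100 → (1.192,3.000)–(2.000,2.724)
cell (1,3): code 1110 → (1.000,3.155)–(1.192,3.000)
cell (1,4): code 1101 → (1.025,5.000)–(1.000,4.976)
cell (1,5): code 1000 → (2.000,5.347)–(1.025,5.000)
cell (2,2): code 0010 → (2.000,2.724)–(2.655,3.000)
cell (2,3): code 0111 → (2.655,3.000)–(3.000,3.356)
cell (2,4): code 1011 → (3.000,4.738)–(2.786,5.000)
cell (2,5): code 0001 → (2.786,5.000)–(2.000,5.347)
cell (3,3): code 0010 → (3.000,3.356)–(3.278,4.000)
cell (3,4): code 0001 → (3.278,4.000)–(3.000,4.738)
cell (5,2): code 0100 → (5.953,3.000)–(6.000,2.942)
cell (5,3): code 1000 → (6.000,3.176)–(5.953,3.000)
cell (6,2): code 0110 → (6.000,2.942)–(7.000,2.041)
cell (6,3): code 1101 → (6.220,4.000)–(6.000,3.176)
cell (6,4): code 1000 → (7.000,4.498)–(6.220,4.000)
cell (7,2): code 0110 → (7.000,2.041)–(8.000,2.319)
cell (7,4): code 1001 → (8.000,4.254)–(7.000,4.498)
cell (8,2): code 0010 → (8.000,2.319)–(8.486,3.000)
cell (8,3): code 0011 → (8.486,3.000)–(8.254,4.000)
cell (8,4): code 0001 → (8.254,4.000)–(8.000,4.254)
total: 22 segments, chained into 2 closed loop(s), length Σ = 15.699555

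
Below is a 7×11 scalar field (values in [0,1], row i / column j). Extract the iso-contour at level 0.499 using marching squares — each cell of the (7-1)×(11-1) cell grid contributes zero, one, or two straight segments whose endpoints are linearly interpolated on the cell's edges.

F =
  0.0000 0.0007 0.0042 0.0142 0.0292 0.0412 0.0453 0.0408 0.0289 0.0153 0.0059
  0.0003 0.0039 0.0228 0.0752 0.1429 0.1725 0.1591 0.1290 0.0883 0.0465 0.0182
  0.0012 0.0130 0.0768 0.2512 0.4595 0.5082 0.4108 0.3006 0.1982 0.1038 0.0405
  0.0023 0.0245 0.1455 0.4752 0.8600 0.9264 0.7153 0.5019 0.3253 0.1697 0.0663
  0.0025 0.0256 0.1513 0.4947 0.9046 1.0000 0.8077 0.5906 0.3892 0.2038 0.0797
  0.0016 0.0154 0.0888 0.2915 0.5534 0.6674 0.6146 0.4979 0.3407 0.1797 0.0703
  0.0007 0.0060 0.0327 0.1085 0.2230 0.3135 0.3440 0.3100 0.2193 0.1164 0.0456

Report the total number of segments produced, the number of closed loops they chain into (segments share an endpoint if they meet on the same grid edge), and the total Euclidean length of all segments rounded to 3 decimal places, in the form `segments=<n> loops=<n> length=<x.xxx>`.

segments=16 loops=1 length=12.456

cell (1,4): code 0100 → (1.973,5.000)–(2.000,4.811)
cell (1,5): code 1000 → (2.000,5.094)–(1.973,5.000)
cell (2,3): code 0100 → (2.099,4.000)–(3.000,3.062)
cell (2,4): code 1110 → (2.000,4.811)–(2.099,4.000)
cell (2,5): code 1101 → (2.290,6.000)–(2.000,5.094)
cell (2,6): code 1100 → (2.986,7.000)–(2.290,6.000)
cell (2,7): code 1000 → (3.000,7.016)–(2.986,7.000)
cell (3,3): code 0110 → (3.000,3.062)–(4.000,3.010)
cell (3,7): code 1001 → (4.000,7.455)–(3.000,7.016)
cell (4,3): code 0110 → (4.000,3.010)–(5.000,3.792)
cell (4,6): code 1011 → (5.000,6.991)–(4.988,7.000)
cell (4,7): code 0001 → (4.988,7.000)–(4.000,7.455)
cell (5,3): code 0010 → (5.000,3.792)–(5.165,4.000)
cell (5,4): code 0011 → (5.165,4.000)–(5.476,5.000)
cell (5,5): code 0011 → (5.476,5.000)–(5.427,6.000)
cell (5,6): code 0001 → (5.427,6.000)–(5.000,6.991)
total: 16 segments, chained into 1 closed loop(s), length Σ = 12.455985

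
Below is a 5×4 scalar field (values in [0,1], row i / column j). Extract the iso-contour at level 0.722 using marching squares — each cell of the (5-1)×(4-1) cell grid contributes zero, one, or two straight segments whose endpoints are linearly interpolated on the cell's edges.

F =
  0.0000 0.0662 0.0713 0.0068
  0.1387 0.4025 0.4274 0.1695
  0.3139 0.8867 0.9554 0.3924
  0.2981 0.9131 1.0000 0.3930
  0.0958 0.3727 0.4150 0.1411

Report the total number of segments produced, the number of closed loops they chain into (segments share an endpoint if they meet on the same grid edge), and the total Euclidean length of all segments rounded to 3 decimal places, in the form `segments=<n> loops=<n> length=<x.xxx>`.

cell (1,0): code 0100 → (1.660,1.000)–(2.000,0.712)
cell (1,1): code 1100 → (1.558,2.000)–(1.660,1.000)
cell (1,2): code 1000 → (2.000,2.415)–(1.558,2.000)
cell (2,0): code 0110 → (2.000,0.712)–(3.000,0.689)
cell (2,2): code 1001 → (3.000,2.458)–(2.000,2.415)
cell (3,0): code 0010 → (3.000,0.689)–(3.354,1.000)
cell (3,1): code 0011 → (3.354,1.000)–(3.475,2.000)
cell (3,2): code 0001 → (3.475,2.000)–(3.000,2.458)
total: 8 segments, chained into 1 closed loop(s), length Σ = 6.195914

segments=8 loops=1 length=6.196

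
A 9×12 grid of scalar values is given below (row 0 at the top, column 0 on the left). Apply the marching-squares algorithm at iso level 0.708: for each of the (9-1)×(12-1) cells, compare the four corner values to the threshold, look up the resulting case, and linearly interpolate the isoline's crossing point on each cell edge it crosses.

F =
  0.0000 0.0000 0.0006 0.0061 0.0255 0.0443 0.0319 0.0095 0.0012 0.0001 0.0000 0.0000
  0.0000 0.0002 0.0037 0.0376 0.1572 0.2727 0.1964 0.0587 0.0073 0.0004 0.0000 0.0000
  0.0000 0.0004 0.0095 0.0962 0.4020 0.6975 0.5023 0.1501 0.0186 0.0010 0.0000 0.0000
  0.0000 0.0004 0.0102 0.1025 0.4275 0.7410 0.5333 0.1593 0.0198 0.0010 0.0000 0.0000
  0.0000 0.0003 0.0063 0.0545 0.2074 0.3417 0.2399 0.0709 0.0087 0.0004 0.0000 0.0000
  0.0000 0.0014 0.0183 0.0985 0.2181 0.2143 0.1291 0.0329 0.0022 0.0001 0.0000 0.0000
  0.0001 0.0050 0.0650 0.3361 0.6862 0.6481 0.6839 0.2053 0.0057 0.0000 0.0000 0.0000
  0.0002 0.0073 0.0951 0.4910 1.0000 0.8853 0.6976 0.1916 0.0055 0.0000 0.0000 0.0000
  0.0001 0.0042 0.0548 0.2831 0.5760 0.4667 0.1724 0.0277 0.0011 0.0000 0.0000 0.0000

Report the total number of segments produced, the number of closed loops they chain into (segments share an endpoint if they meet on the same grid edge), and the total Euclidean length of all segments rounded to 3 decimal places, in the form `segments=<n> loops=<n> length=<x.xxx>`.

cell (2,4): code 0100 → (2.241,5.000)–(3.000,4.895)
cell (2,5): code 1000 → (3.000,5.159)–(2.241,5.000)
cell (3,4): code 0010 → (3.000,4.895)–(3.083,5.000)
cell (3,5): code 0001 → (3.083,5.000)–(3.000,5.159)
cell (6,3): code 0100 → (6.069,4.000)–(7.000,3.426)
cell (6,4): code 1100 → (6.253,5.000)–(6.069,4.000)
cell (6,5): code 1000 → (7.000,5.945)–(6.253,5.000)
cell (7,3): code 0010 → (7.000,3.426)–(7.689,4.000)
cell (7,4): code 0011 → (7.689,4.000)–(7.424,5.000)
cell (7,5): code 0001 → (7.424,5.000)–(7.000,5.945)
total: 10 segments, chained into 2 closed loop(s), length Σ = 8.134294

segments=10 loops=2 length=8.134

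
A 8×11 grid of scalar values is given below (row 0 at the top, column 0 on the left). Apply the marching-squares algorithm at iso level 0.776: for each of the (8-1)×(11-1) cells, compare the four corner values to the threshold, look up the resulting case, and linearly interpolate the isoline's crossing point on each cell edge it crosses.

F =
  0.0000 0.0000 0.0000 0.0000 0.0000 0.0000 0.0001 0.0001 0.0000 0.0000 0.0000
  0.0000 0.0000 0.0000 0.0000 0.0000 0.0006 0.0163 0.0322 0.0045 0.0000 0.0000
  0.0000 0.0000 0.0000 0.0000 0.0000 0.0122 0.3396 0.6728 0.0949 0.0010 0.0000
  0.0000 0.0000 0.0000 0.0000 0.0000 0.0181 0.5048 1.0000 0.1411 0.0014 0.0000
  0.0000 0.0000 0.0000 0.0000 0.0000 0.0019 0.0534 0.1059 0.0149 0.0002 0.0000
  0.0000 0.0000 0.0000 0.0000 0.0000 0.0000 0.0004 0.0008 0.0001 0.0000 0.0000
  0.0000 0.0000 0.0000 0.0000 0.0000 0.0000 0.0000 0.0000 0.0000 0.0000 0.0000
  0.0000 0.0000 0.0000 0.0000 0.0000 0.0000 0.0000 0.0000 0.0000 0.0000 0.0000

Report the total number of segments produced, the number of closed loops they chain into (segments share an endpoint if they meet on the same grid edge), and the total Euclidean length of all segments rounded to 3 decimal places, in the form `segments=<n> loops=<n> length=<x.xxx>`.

segments=4 loops=1 length=2.432

cell (2,6): code 0100 → (2.315,7.000)–(3.000,6.548)
cell (2,7): code 1000 → (3.000,7.261)–(2.315,7.000)
cell (3,6): code 0010 → (3.000,6.548)–(3.251,7.000)
cell (3,7): code 0001 → (3.251,7.000)–(3.000,7.261)
total: 4 segments, chained into 1 closed loop(s), length Σ = 2.431856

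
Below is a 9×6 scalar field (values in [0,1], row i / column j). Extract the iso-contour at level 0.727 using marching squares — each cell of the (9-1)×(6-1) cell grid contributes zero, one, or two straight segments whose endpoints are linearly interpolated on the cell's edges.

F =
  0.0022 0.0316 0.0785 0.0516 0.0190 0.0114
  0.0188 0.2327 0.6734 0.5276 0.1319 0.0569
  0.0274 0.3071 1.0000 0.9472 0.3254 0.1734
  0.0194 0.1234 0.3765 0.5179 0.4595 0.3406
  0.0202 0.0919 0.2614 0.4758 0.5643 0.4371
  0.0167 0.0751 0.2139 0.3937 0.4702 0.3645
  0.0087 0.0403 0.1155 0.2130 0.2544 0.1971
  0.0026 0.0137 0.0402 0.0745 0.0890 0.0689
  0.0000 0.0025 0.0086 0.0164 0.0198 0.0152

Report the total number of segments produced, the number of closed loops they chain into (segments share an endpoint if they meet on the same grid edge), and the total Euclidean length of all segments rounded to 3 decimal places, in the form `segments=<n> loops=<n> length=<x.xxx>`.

cell (1,1): code 0100 → (1.164,2.000)–(2.000,1.606)
cell (1,2): code 1100 → (1.475,3.000)–(1.164,2.000)
cell (1,3): code 1000 → (2.000,3.354)–(1.475,3.000)
cell (2,1): code 0010 → (2.000,1.606)–(2.438,2.000)
cell (2,2): code 0011 → (2.438,2.000)–(2.513,3.000)
cell (2,3): code 0001 → (2.513,3.000)–(2.000,3.354)
total: 6 segments, chained into 1 closed loop(s), length Σ = 4.819594

segments=6 loops=1 length=4.820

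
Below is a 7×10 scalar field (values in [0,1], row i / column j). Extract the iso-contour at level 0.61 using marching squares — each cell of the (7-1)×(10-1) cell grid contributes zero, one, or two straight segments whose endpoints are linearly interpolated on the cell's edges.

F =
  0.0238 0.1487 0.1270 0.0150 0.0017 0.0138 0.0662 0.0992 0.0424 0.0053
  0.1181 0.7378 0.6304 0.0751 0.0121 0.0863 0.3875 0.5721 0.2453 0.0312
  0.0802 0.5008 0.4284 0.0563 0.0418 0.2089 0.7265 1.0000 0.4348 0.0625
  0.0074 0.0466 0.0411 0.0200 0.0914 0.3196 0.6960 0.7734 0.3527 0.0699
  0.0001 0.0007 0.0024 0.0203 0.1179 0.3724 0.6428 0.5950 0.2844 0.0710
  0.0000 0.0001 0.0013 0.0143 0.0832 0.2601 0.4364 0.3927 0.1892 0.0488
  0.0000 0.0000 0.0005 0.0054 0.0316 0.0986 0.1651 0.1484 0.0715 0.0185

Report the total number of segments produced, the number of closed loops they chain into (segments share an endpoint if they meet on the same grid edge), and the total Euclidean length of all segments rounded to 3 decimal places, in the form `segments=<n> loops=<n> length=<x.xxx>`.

cell (0,0): code 0100 → (0.783,1.000)–(1.000,0.794)
cell (0,1): code 1100 → (0.959,2.000)–(0.783,1.000)
cell (0,2): code 1000 → (1.000,2.037)–(0.959,2.000)
cell (1,0): code 0010 → (1.000,0.794)–(1.539,1.000)
cell (1,1): code 0011 → (1.539,1.000)–(1.101,2.000)
cell (1,2): code 0001 → (1.101,2.000)–(1.000,2.037)
cell (1,5): code 0100 → (1.656,6.000)–(2.000,5.775)
cell (1,6): code 1100 → (1.089,7.000)–(1.656,6.000)
cell (1,7): code 1000 → (2.000,7.690)–(1.089,7.000)
cell (2,5): code 0110 → (2.000,5.775)–(3.000,5.772)
cell (2,7): code 1001 → (3.000,7.388)–(2.000,7.690)
cell (3,5): code 0110 → (3.000,5.772)–(4.000,5.879)
cell (3,6): code 1011 → (4.000,6.686)–(3.916,7.000)
cell (3,7): code 0001 → (3.916,7.000)–(3.000,7.388)
cell (4,5): code 0010 → (4.000,5.879)–(4.159,6.000)
cell (4,6): code 0001 → (4.159,6.000)–(4.000,6.686)
total: 16 segments, chained into 2 closed loop(s), length Σ = 11.124234

segments=16 loops=2 length=11.124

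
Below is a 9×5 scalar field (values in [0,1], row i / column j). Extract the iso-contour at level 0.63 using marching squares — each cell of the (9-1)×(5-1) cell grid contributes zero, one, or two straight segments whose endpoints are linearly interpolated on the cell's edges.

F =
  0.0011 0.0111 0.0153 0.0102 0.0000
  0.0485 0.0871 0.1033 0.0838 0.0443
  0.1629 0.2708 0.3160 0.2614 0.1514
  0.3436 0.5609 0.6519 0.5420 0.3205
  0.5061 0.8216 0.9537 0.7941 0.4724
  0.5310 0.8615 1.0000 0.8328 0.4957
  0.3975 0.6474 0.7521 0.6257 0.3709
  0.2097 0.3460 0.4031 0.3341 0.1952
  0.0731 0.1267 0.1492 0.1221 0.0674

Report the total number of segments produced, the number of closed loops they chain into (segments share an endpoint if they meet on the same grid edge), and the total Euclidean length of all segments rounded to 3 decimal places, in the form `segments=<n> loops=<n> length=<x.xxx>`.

cell (2,1): code 0100 → (2.935,2.000)–(3.000,1.759)
cell (2,2): code 1000 → (3.000,2.199)–(2.935,2.000)
cell (3,0): code 0100 → (3.265,1.000)–(4.000,0.393)
cell (3,1): code 1110 → (3.000,1.759)–(3.265,1.000)
cell (3,2): code 1101 → (3.349,3.000)–(3.000,2.199)
cell (3,3): code 1000 → (4.000,3.510)–(3.349,3.000)
cell (4,0): code 0110 → (4.000,0.393)–(5.000,0.300)
cell (4,3): code 1001 → (5.000,3.602)–(4.000,3.510)
cell (5,0): code 0110 → (5.000,0.300)–(6.000,0.930)
cell (5,2): code 1011 → (6.000,2.966)–(5.979,3.000)
cell (5,3): code 0001 → (5.979,3.000)–(5.000,3.602)
cell (6,0): code 0010 → (6.000,0.930)–(6.058,1.000)
cell (6,1): code 0011 → (6.058,1.000)–(6.350,2.000)
cell (6,2): code 0001 → (6.350,2.000)–(6.000,2.966)
total: 14 segments, chained into 1 closed loop(s), length Σ = 10.456768

segments=14 loops=1 length=10.457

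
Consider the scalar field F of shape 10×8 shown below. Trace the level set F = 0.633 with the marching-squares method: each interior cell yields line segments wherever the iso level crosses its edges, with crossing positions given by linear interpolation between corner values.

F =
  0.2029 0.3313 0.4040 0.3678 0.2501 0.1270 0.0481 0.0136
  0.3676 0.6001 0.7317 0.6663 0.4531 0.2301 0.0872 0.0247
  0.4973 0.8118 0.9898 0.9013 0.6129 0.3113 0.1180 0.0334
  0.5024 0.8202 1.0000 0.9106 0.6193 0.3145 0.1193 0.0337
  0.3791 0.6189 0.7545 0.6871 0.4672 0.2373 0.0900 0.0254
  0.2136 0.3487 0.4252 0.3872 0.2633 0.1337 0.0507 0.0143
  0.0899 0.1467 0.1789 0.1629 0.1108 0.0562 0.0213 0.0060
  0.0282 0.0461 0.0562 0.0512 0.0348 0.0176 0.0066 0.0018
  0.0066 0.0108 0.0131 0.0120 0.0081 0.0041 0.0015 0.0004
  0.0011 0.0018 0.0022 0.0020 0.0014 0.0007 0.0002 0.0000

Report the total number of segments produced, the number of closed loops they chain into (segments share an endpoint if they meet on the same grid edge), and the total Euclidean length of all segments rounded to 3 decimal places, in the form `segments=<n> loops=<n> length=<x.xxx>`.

segments=14 loops=1 length=11.338

cell (0,1): code 0100 → (0.699,2.000)–(1.000,1.250)
cell (0,2): code 1100 → (0.888,3.000)–(0.699,2.000)
cell (0,3): code 1000 → (1.000,3.156)–(0.888,3.000)
cell (1,0): code 0100 → (1.155,1.000)–(2.000,0.431)
cell (1,1): code 1110 → (1.000,1.250)–(1.155,1.000)
cell (1,3): code 1001 → (2.000,3.930)–(1.000,3.156)
cell (2,0): code 0110 → (2.000,0.431)–(3.000,0.411)
cell (2,3): code 1001 → (3.000,3.953)–(2.000,3.930)
cell (3,0): code 0010 → (3.000,0.411)–(3.930,1.000)
cell (3,1): code 0111 → (3.930,1.000)–(4.000,1.104)
cell (3,3): code 1001 → (4.000,3.246)–(3.000,3.953)
cell (4,1): code 0010 → (4.000,1.104)–(4.369,2.000)
cell (4,2): code 0011 → (4.369,2.000)–(4.180,3.000)
cell (4,3): code 0001 → (4.180,3.000)–(4.000,3.246)
total: 14 segments, chained into 1 closed loop(s), length Σ = 11.338089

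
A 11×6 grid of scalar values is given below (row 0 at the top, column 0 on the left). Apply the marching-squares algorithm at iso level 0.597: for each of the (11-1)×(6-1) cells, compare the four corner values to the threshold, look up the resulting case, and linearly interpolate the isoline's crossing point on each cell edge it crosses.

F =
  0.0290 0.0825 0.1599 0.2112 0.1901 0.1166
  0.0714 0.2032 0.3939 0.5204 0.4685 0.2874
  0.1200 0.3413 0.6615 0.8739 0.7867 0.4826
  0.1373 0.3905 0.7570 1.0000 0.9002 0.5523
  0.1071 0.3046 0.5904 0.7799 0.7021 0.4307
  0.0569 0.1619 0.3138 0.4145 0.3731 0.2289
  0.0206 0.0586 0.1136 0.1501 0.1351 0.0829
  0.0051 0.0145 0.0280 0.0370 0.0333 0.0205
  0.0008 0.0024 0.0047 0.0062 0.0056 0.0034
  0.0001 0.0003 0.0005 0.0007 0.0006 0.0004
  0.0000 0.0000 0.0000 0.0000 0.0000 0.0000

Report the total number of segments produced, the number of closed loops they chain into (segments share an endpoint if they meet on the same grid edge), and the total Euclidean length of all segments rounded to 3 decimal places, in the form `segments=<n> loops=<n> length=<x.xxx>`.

segments=12 loops=1 length=10.214

cell (1,1): code 0100 → (1.759,2.000)–(2.000,1.799)
cell (1,2): code 1100 → (1.217,3.000)–(1.759,2.000)
cell (1,3): code 1100 → (1.404,4.000)–(1.217,3.000)
cell (1,4): code 1000 → (2.000,4.624)–(1.404,4.000)
cell (2,1): code 0110 → (2.000,1.799)–(3.000,1.563)
cell (2,4): code 1001 → (3.000,4.872)–(2.000,4.624)
cell (3,1): code 0010 → (3.000,1.563)–(3.960,2.000)
cell (3,2): code 0111 → (3.960,2.000)–(4.000,2.035)
cell (3,4): code 1001 → (4.000,4.387)–(3.000,4.872)
cell (4,2): code 0010 → (4.000,2.035)–(4.501,3.000)
cell (4,3): code 0011 → (4.501,3.000)–(4.319,4.000)
cell (4,4): code 0001 → (4.319,4.000)–(4.000,4.387)
total: 12 segments, chained into 1 closed loop(s), length Σ = 10.213727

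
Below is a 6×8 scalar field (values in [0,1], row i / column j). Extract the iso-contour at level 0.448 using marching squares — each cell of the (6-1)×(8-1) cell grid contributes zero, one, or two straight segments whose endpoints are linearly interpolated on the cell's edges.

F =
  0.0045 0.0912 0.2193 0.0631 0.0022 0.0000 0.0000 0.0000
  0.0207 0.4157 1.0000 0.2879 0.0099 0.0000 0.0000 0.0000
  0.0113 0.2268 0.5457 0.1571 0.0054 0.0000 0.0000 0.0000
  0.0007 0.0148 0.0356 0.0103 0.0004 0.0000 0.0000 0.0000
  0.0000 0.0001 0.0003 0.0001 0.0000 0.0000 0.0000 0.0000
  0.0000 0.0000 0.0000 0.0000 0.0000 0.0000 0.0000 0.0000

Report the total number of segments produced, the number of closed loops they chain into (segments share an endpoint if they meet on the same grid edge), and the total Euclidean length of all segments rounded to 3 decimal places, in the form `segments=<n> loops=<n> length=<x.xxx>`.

cell (0,1): code 0100 → (0.293,2.000)–(1.000,1.055)
cell (0,2): code 1000 → (1.000,2.775)–(0.293,2.000)
cell (1,1): code 0110 → (1.000,1.055)–(2.000,1.694)
cell (1,2): code 1001 → (2.000,2.251)–(1.000,2.775)
cell (2,1): code 0010 → (2.000,1.694)–(2.192,2.000)
cell (2,2): code 0001 → (2.192,2.000)–(2.000,2.251)
total: 6 segments, chained into 1 closed loop(s), length Σ = 5.221819

segments=6 loops=1 length=5.222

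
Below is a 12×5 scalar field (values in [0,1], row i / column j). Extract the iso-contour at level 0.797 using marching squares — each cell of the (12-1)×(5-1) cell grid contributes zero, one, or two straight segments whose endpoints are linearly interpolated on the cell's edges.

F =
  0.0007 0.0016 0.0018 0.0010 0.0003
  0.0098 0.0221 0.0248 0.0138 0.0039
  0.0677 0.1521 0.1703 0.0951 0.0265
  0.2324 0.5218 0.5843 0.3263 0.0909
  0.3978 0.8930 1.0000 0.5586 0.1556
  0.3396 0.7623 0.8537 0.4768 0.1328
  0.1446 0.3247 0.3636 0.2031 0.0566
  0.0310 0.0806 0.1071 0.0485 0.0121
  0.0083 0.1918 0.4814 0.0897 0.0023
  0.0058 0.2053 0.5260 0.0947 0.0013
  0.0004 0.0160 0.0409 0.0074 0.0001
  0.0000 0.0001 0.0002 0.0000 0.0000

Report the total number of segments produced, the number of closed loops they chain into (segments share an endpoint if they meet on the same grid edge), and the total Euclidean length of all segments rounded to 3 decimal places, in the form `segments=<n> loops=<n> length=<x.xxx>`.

segments=8 loops=1 length=5.111

cell (3,0): code 0100 → (3.741,1.000)–(4.000,0.806)
cell (3,1): code 1100 → (3.512,2.000)–(3.741,1.000)
cell (3,2): code 1000 → (4.000,2.460)–(3.512,2.000)
cell (4,0): code 0010 → (4.000,0.806)–(4.735,1.000)
cell (4,1): code 0111 → (4.735,1.000)–(5.000,1.380)
cell (4,2): code 1001 → (5.000,2.150)–(4.000,2.460)
cell (5,1): code 0010 → (5.000,1.380)–(5.116,2.000)
cell (5,2): code 0001 → (5.116,2.000)–(5.000,2.150)
total: 8 segments, chained into 1 closed loop(s), length Σ = 5.110605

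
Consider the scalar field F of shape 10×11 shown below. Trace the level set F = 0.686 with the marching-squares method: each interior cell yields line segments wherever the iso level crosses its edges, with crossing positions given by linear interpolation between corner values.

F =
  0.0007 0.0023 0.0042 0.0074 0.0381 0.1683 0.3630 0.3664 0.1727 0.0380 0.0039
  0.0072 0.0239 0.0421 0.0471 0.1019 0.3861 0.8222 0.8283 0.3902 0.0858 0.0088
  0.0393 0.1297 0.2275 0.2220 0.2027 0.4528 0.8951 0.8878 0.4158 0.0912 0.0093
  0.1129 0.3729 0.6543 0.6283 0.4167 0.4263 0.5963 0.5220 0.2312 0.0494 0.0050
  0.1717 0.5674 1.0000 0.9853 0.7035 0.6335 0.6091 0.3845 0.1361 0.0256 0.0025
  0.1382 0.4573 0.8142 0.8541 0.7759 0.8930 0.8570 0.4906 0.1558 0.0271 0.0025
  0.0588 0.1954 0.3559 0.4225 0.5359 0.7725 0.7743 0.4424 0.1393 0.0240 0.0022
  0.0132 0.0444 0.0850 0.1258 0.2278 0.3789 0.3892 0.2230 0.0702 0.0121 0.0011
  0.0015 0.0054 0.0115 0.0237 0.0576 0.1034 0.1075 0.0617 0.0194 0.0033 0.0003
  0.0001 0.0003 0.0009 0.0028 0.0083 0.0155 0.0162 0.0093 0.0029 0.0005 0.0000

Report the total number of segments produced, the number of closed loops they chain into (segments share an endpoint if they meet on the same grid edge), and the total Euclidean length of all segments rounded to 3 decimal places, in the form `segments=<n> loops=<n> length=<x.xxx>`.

segments=24 loops=2 length=19.970

cell (0,5): code 0100 → (0.703,6.000)–(1.000,5.688)
cell (0,6): code 1100 → (0.692,7.000)–(0.703,6.000)
cell (0,7): code 1000 → (1.000,7.325)–(0.692,7.000)
cell (1,5): code 0110 → (1.000,5.688)–(2.000,5.527)
cell (1,7): code 1001 → (2.000,7.428)–(1.000,7.325)
cell (2,5): code 0010 → (2.000,5.527)–(2.700,6.000)
cell (2,6): code 0011 → (2.700,6.000)–(2.552,7.000)
cell (2,7): code 0001 → (2.552,7.000)–(2.000,7.428)
cell (3,1): code 0100 → (3.092,2.000)–(4.000,1.274)
cell (3,2): code 1100 → (3.162,3.000)–(3.092,2.000)
cell (3,3): code 1100 → (3.939,4.000)–(3.162,3.000)
cell (3,4): code 1000 → (4.000,4.250)–(3.939,4.000)
cell (4,1): code 0110 → (4.000,1.274)–(5.000,1.641)
cell (4,4): code 1101 → (4.202,5.000)–(4.000,4.250)
cell (4,5): code 1100 → (4.310,6.000)–(4.202,5.000)
cell (4,6): code 1000 → (5.000,6.467)–(4.310,6.000)
cell (5,1): code 0010 → (5.000,1.641)–(5.280,2.000)
cell (5,2): code 0011 → (5.280,2.000)–(5.389,3.000)
cell (5,3): code 0011 → (5.389,3.000)–(5.375,4.000)
cell (5,4): code 0111 → (5.375,4.000)–(6.000,4.634)
cell (5,6): code 1001 → (6.000,6.266)–(5.000,6.467)
cell (6,4): code 0010 → (6.000,4.634)–(6.220,5.000)
cell (6,5): code 0011 → (6.220,5.000)–(6.229,6.000)
cell (6,6): code 0001 → (6.229,6.000)–(6.000,6.266)
total: 24 segments, chained into 2 closed loop(s), length Σ = 19.969517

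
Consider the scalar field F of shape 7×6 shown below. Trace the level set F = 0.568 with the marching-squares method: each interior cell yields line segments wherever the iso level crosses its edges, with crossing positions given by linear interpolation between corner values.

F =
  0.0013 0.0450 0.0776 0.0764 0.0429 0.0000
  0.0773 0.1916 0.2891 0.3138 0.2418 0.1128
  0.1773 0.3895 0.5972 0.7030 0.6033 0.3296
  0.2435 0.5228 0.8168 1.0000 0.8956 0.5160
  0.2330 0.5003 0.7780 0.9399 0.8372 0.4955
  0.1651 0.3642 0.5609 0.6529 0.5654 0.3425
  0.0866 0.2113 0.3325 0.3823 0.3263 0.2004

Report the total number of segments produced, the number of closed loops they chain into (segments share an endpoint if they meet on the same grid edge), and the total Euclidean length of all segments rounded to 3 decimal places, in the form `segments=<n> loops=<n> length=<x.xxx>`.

segments=14 loops=1 length=11.467

cell (1,1): code 0100 → (1.905,2.000)–(2.000,1.859)
cell (1,2): code 1100 → (1.653,3.000)–(1.905,2.000)
cell (1,3): code 1100 → (1.902,4.000)–(1.653,3.000)
cell (1,4): code 1000 → (2.000,4.129)–(1.902,4.000)
cell (2,1): code 0110 → (2.000,1.859)–(3.000,1.154)
cell (2,4): code 1001 → (3.000,4.863)–(2.000,4.129)
cell (3,1): code 0110 → (3.000,1.154)–(4.000,1.244)
cell (3,4): code 1001 → (4.000,4.788)–(3.000,4.863)
cell (4,1): code 0010 → (4.000,1.244)–(4.967,2.000)
cell (4,2): code 0111 → (4.967,2.000)–(5.000,2.077)
cell (4,3): code 1011 → (5.000,3.970)–(4.990,4.000)
cell (4,4): code 0001 → (4.990,4.000)–(4.000,4.788)
cell (5,2): code 0010 → (5.000,2.077)–(5.314,3.000)
cell (5,3): code 0001 → (5.314,3.000)–(5.000,3.970)
total: 14 segments, chained into 1 closed loop(s), length Σ = 11.467318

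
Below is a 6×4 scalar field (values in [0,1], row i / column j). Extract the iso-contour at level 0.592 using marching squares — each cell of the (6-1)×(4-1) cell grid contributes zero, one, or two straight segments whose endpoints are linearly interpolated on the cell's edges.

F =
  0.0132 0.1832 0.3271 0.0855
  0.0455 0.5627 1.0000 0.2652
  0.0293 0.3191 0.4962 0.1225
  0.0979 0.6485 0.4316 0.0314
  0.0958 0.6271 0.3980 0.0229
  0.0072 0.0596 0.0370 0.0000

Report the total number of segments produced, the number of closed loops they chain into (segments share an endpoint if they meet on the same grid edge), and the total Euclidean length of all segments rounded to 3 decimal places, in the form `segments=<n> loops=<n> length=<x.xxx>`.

segments=10 loops=2 length=6.926

cell (0,1): code 0100 → (0.394,2.000)–(1.000,1.067)
cell (0,2): code 1000 → (1.000,2.555)–(0.394,2.000)
cell (1,1): code 0010 → (1.000,1.067)–(1.810,2.000)
cell (1,2): code 0001 → (1.810,2.000)–(1.000,2.555)
cell (2,0): code 0100 → (2.828,1.000)–(3.000,0.897)
cell (2,1): code 1000 → (3.000,1.260)–(2.828,1.000)
cell (3,0): code 0110 → (3.000,0.897)–(4.000,0.934)
cell (3,1): code 1001 → (4.000,1.153)–(3.000,1.260)
cell (4,0): code 0010 → (4.000,0.934)–(4.062,1.000)
cell (4,1): code 0001 → (4.062,1.000)–(4.000,1.153)
total: 10 segments, chained into 2 closed loop(s), length Σ = 6.926121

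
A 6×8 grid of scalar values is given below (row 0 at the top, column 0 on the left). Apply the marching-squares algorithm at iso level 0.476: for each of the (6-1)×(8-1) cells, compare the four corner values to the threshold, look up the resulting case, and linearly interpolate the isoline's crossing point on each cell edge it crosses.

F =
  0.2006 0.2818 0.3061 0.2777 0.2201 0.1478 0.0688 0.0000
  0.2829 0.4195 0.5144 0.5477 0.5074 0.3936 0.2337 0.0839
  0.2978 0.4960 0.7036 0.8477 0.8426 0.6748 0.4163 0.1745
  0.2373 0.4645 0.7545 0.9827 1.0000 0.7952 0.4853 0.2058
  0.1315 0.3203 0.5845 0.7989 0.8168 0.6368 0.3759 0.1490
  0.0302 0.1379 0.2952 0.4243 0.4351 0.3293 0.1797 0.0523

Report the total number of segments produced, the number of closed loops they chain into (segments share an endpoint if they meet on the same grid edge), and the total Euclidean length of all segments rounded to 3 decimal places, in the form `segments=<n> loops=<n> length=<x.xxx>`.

cell (0,1): code 0100 → (0.816,2.000)–(1.000,1.595)
cell (0,2): code 1100 → (0.734,3.000)–(0.816,2.000)
cell (0,3): code 1100 → (0.891,4.000)–(0.734,3.000)
cell (0,4): code 1000 → (1.000,4.276)–(0.891,4.000)
cell (1,0): code 0100 → (1.739,1.000)–(2.000,0.899)
cell (1,1): code 1110 → (1.000,1.595)–(1.739,1.000)
cell (1,4): code 1101 → (1.293,5.000)–(1.000,4.276)
cell (1,5): code 1000 → (2.000,5.769)–(1.293,5.000)
cell (2,0): code 0010 → (2.000,0.899)–(2.635,1.000)
cell (2,1): code 0111 → (2.635,1.000)–(3.000,1.040)
cell (2,5): code 1101 → (2.865,6.000)–(2.000,5.769)
cell (2,6): code 1000 → (3.000,6.033)–(2.865,6.000)
cell (3,1): code 0110 → (3.000,1.040)–(4.000,1.589)
cell (3,5): code 1011 → (4.000,5.616)–(3.085,6.000)
cell (3,6): code 0001 → (3.085,6.000)–(3.000,6.033)
cell (4,1): code 0010 → (4.000,1.589)–(4.375,2.000)
cell (4,2): code 0011 → (4.375,2.000)–(4.862,3.000)
cell (4,3): code 0011 → (4.862,3.000)–(4.893,4.000)
cell (4,4): code 0011 → (4.893,4.000)–(4.523,5.000)
cell (4,5): code 0001 → (4.523,5.000)–(4.000,5.616)
total: 20 segments, chained into 1 closed loop(s), length Σ = 14.623921

segments=20 loops=1 length=14.624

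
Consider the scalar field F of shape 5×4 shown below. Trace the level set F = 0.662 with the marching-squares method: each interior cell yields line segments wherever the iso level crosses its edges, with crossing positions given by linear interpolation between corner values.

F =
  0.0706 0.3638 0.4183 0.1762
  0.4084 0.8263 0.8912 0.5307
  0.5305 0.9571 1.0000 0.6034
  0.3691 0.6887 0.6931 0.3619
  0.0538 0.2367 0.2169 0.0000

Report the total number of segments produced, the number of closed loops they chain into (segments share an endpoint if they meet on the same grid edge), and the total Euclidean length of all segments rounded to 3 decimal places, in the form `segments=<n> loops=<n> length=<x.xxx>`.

segments=10 loops=1 length=8.047

cell (0,0): code 0100 → (0.645,1.000)–(1.000,0.607)
cell (0,1): code 1100 → (0.515,2.000)–(0.645,1.000)
cell (0,2): code 1000 → (1.000,2.636)–(0.515,2.000)
cell (1,0): code 0110 → (1.000,0.607)–(2.000,0.308)
cell (1,2): code 1001 → (2.000,2.852)–(1.000,2.636)
cell (2,0): code 0110 → (2.000,0.308)–(3.000,0.916)
cell (2,2): code 1001 → (3.000,2.094)–(2.000,2.852)
cell (3,0): code 0010 → (3.000,0.916)–(3.059,1.000)
cell (3,1): code 0011 → (3.059,1.000)–(3.065,2.000)
cell (3,2): code 0001 → (3.065,2.000)–(3.000,2.094)
total: 10 segments, chained into 1 closed loop(s), length Σ = 8.046630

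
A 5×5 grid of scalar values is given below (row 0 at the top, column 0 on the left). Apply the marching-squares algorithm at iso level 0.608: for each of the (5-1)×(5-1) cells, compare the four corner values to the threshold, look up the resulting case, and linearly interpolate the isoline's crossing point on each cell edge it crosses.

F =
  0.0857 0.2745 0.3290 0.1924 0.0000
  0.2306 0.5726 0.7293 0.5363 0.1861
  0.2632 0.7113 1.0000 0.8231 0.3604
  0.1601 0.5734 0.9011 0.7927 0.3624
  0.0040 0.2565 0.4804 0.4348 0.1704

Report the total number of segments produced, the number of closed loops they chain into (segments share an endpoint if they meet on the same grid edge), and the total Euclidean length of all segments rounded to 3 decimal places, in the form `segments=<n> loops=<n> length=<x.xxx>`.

segments=12 loops=1 length=8.857

cell (0,1): code 0100 → (0.697,2.000)–(1.000,1.226)
cell (0,2): code 1000 → (1.000,2.628)–(0.697,2.000)
cell (1,0): code 0100 → (1.255,1.000)–(2.000,0.769)
cell (1,1): code 1110 → (1.000,1.226)–(1.255,1.000)
cell (1,2): code 1101 → (1.250,3.000)–(1.000,2.628)
cell (1,3): code 1000 → (2.000,3.465)–(1.250,3.000)
cell (2,0): code 0010 → (2.000,0.769)–(2.749,1.000)
cell (2,1): code 0111 → (2.749,1.000)–(3.000,1.106)
cell (2,3): code 1001 → (3.000,3.429)–(2.000,3.465)
cell (3,1): code 0010 → (3.000,1.106)–(3.697,2.000)
cell (3,2): code 0011 → (3.697,2.000)–(3.516,3.000)
cell (3,3): code 0001 → (3.516,3.000)–(3.000,3.429)
total: 12 segments, chained into 1 closed loop(s), length Σ = 8.857460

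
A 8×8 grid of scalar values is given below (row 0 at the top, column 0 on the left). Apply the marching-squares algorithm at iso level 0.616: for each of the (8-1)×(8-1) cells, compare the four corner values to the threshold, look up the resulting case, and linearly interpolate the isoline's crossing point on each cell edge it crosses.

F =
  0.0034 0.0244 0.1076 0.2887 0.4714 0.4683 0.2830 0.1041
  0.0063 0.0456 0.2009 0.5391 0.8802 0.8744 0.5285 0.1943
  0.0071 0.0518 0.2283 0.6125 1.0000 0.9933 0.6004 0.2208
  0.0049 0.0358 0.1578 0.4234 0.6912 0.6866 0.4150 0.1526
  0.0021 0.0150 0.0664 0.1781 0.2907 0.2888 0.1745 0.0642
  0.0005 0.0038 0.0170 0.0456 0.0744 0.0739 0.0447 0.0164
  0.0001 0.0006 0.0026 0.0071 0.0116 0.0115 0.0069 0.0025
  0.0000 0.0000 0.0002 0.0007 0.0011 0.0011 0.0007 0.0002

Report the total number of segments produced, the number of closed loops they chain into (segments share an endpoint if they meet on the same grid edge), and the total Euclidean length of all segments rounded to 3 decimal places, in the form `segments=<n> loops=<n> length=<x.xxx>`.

segments=10 loops=1 length=9.136

cell (0,3): code 0100 → (0.354,4.000)–(1.000,3.225)
cell (0,4): code 1100 → (0.364,5.000)–(0.354,4.000)
cell (0,5): code 1000 → (1.000,5.747)–(0.364,5.000)
cell (1,3): code 0110 → (1.000,3.225)–(2.000,3.009)
cell (1,5): code 1001 → (2.000,5.960)–(1.000,5.747)
cell (2,3): code 0110 → (2.000,3.009)–(3.000,3.719)
cell (2,5): code 1001 → (3.000,5.260)–(2.000,5.960)
cell (3,3): code 0010 → (3.000,3.719)–(3.188,4.000)
cell (3,4): code 0011 → (3.188,4.000)–(3.177,5.000)
cell (3,5): code 0001 → (3.177,5.000)–(3.000,5.260)
total: 10 segments, chained into 1 closed loop(s), length Σ = 9.135718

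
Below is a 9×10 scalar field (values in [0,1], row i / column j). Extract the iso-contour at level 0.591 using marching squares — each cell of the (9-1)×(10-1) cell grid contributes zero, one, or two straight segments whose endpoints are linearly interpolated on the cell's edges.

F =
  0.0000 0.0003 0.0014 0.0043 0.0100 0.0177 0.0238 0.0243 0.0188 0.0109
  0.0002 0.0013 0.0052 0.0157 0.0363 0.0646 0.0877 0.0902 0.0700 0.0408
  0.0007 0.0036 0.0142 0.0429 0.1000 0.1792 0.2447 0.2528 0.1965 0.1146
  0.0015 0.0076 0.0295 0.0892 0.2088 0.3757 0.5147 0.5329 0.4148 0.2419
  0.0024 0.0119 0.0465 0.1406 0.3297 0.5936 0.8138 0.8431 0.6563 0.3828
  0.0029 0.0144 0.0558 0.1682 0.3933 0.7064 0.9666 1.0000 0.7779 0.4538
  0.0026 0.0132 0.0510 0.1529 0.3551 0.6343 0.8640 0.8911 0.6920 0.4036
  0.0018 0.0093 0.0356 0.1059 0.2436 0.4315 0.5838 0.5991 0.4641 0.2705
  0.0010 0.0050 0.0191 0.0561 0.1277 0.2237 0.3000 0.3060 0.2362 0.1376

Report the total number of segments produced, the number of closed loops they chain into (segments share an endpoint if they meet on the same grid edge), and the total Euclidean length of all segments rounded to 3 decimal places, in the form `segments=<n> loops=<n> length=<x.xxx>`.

cell (3,4): code 0100 → (3.988,5.000)–(4.000,4.990)
cell (3,5): code 1100 → (3.255,6.000)–(3.988,5.000)
cell (3,6): code 1100 → (3.187,7.000)–(3.255,6.000)
cell (3,7): code 1100 → (3.730,8.000)–(3.187,7.000)
cell (3,8): code 1000 → (4.000,8.239)–(3.730,8.000)
cell (4,4): code 0110 → (4.000,4.990)–(5.000,4.631)
cell (4,8): code 1001 → (5.000,8.577)–(4.000,8.239)
cell (5,4): code 0110 → (5.000,4.631)–(6.000,4.845)
cell (5,8): code 1001 → (6.000,8.350)–(5.000,8.577)
cell (6,4): code 0010 → (6.000,4.845)–(6.214,5.000)
cell (6,5): code 0011 → (6.214,5.000)–(6.974,6.000)
cell (6,6): code 0111 → (6.974,6.000)–(7.000,6.471)
cell (6,7): code 1011 → (7.000,7.060)–(6.443,8.000)
cell (6,8): code 0001 → (6.443,8.000)–(6.000,8.350)
cell (7,6): code 0010 → (7.000,6.471)–(7.028,7.000)
cell (7,7): code 0001 → (7.028,7.000)–(7.000,7.060)
total: 16 segments, chained into 1 closed loop(s), length Σ = 12.166997

segments=16 loops=1 length=12.167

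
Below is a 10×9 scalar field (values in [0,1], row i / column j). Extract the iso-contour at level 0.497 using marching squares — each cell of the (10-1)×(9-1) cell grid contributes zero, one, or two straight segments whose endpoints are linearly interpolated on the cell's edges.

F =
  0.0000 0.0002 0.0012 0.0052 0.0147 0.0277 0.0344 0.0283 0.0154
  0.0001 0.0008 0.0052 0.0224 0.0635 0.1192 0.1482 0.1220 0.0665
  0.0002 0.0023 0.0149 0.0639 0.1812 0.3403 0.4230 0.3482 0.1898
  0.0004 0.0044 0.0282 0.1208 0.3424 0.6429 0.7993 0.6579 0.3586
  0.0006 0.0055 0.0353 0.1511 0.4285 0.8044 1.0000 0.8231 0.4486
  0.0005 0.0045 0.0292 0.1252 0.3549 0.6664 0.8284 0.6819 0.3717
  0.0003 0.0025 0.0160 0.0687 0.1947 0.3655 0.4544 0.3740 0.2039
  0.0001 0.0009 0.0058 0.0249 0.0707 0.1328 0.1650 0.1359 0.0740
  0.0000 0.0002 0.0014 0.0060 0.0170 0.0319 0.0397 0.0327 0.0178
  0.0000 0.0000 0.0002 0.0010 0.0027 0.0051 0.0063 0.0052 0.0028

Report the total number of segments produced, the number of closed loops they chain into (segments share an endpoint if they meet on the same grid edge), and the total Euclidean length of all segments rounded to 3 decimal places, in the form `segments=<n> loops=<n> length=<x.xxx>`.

cell (2,4): code 0100 → (2.518,5.000)–(3.000,4.514)
cell (2,5): code 1100 → (2.197,6.000)–(2.518,5.000)
cell (2,6): code 1100 → (2.480,7.000)–(2.197,6.000)
cell (2,7): code 1000 → (3.000,7.538)–(2.480,7.000)
cell (3,4): code 0110 → (3.000,4.514)–(4.000,4.182)
cell (3,7): code 1001 → (4.000,7.871)–(3.000,7.538)
cell (4,4): code 0110 → (4.000,4.182)–(5.000,4.456)
cell (4,7): code 1001 → (5.000,7.596)–(4.000,7.871)
cell (5,4): code 0010 → (5.000,4.456)–(5.563,5.000)
cell (5,5): code 0011 → (5.563,5.000)–(5.886,6.000)
cell (5,6): code 0011 → (5.886,6.000)–(5.601,7.000)
cell (5,7): code 0001 → (5.601,7.000)–(5.000,7.596)
total: 12 segments, chained into 1 closed loop(s), length Σ = 11.423102

segments=12 loops=1 length=11.423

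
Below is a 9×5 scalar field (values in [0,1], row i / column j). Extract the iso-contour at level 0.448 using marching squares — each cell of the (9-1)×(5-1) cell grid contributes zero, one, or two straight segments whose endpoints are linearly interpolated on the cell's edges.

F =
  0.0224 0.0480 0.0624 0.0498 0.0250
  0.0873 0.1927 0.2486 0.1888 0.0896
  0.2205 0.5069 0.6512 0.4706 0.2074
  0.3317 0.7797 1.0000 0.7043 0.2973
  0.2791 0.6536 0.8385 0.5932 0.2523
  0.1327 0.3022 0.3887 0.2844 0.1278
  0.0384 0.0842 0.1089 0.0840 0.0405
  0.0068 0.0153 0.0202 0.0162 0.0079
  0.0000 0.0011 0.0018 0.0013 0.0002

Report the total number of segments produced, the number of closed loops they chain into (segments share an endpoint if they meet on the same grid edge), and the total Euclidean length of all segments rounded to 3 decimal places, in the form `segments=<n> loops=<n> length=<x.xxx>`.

segments=12 loops=1 length=10.395

cell (1,0): code 0100 → (1.813,1.000)–(2.000,0.794)
cell (1,1): code 1100 → (1.495,2.000)–(1.813,1.000)
cell (1,2): code 1100 → (1.920,3.000)–(1.495,2.000)
cell (1,3): code 1000 → (2.000,3.086)–(1.920,3.000)
cell (2,0): code 0110 → (2.000,0.794)–(3.000,0.260)
cell (2,3): code 1001 → (3.000,3.630)–(2.000,3.086)
cell (3,0): code 0110 → (3.000,0.260)–(4.000,0.451)
cell (3,3): code 1001 → (4.000,3.426)–(3.000,3.630)
cell (4,0): code 0010 → (4.000,0.451)–(4.585,1.000)
cell (4,1): code 0011 → (4.585,1.000)–(4.868,2.000)
cell (4,2): code 0011 → (4.868,2.000)–(4.470,3.000)
cell (4,3): code 0001 → (4.470,3.000)–(4.000,3.426)
total: 12 segments, chained into 1 closed loop(s), length Σ = 10.394634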